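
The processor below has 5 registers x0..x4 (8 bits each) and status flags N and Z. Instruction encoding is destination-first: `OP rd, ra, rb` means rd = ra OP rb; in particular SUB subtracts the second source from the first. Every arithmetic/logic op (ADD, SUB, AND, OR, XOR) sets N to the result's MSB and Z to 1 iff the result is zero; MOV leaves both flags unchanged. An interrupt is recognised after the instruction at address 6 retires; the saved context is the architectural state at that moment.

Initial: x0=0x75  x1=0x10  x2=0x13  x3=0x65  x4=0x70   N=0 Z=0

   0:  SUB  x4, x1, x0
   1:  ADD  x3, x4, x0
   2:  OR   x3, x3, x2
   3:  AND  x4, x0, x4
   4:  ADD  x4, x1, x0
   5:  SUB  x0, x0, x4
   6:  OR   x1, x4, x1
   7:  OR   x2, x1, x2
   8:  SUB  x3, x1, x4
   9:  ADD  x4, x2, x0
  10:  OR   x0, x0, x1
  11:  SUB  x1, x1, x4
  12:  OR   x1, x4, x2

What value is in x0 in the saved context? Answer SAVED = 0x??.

SAVED = 0xf0

after  0: x0=0x75 x1=0x10 x2=0x13 x3=0x65 x4=0x9b  N=1 Z=0
after  1: x0=0x75 x1=0x10 x2=0x13 x3=0x10 x4=0x9b  N=0 Z=0
after  2: x0=0x75 x1=0x10 x2=0x13 x3=0x13 x4=0x9b  N=0 Z=0
after  3: x0=0x75 x1=0x10 x2=0x13 x3=0x13 x4=0x11  N=0 Z=0
after  4: x0=0x75 x1=0x10 x2=0x13 x3=0x13 x4=0x85  N=1 Z=0
after  5: x0=0xf0 x1=0x10 x2=0x13 x3=0x13 x4=0x85  N=1 Z=0
after  6: x0=0xf0 x1=0x95 x2=0x13 x3=0x13 x4=0x85  N=1 Z=0
-- IRQ taken; context saved, return-PC = 7 --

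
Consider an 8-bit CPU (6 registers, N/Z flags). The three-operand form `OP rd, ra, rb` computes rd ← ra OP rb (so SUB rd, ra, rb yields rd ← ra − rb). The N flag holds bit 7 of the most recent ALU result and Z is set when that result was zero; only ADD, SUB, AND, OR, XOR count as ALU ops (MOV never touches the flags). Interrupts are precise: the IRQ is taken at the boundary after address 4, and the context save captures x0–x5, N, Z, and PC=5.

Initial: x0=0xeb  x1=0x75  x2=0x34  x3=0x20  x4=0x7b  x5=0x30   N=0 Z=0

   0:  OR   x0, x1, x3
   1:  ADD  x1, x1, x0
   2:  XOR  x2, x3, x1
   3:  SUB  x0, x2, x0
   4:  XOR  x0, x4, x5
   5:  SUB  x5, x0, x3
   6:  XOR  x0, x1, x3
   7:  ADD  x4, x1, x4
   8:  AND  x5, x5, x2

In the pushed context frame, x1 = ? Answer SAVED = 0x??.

after  0: x0=0x75 x1=0x75 x2=0x34 x3=0x20 x4=0x7b x5=0x30  N=0 Z=0
after  1: x0=0x75 x1=0xea x2=0x34 x3=0x20 x4=0x7b x5=0x30  N=1 Z=0
after  2: x0=0x75 x1=0xea x2=0xca x3=0x20 x4=0x7b x5=0x30  N=1 Z=0
after  3: x0=0x55 x1=0xea x2=0xca x3=0x20 x4=0x7b x5=0x30  N=0 Z=0
after  4: x0=0x4b x1=0xea x2=0xca x3=0x20 x4=0x7b x5=0x30  N=0 Z=0
-- IRQ taken; context saved, return-PC = 5 --

SAVED = 0xea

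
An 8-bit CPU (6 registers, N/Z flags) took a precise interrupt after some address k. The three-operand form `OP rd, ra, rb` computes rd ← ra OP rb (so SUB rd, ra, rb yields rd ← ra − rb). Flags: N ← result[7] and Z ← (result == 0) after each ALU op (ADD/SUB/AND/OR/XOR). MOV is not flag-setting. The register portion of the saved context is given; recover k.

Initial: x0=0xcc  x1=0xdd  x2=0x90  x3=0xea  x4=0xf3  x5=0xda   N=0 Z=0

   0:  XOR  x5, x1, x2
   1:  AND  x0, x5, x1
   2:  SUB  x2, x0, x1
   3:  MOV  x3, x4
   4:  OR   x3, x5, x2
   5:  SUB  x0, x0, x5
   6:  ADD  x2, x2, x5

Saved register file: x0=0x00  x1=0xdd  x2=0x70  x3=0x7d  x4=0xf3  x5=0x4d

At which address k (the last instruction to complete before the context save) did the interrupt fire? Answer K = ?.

after  0: x0=0xcc x1=0xdd x2=0x90 x3=0xea x4=0xf3 x5=0x4d  N=0 Z=0
after  1: x0=0x4d x1=0xdd x2=0x90 x3=0xea x4=0xf3 x5=0x4d  N=0 Z=0
after  2: x0=0x4d x1=0xdd x2=0x70 x3=0xea x4=0xf3 x5=0x4d  N=0 Z=0
after  3: x0=0x4d x1=0xdd x2=0x70 x3=0xf3 x4=0xf3 x5=0x4d  N=0 Z=0
after  4: x0=0x4d x1=0xdd x2=0x70 x3=0x7d x4=0xf3 x5=0x4d  N=0 Z=0
after  5: x0=0x00 x1=0xdd x2=0x70 x3=0x7d x4=0xf3 x5=0x4d  N=0 Z=1
-- IRQ taken; context saved, return-PC = 6 --

K = 5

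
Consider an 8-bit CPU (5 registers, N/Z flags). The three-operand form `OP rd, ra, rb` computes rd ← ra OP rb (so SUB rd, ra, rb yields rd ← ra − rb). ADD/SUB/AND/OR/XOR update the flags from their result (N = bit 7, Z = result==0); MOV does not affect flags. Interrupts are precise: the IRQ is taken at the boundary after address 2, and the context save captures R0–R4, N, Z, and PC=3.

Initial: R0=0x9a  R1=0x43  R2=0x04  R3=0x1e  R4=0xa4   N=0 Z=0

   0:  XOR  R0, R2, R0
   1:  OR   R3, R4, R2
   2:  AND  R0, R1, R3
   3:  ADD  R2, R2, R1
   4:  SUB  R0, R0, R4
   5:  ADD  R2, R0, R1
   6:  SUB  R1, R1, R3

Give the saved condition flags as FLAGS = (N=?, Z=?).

FLAGS = (N=0, Z=1)

after  0: R0=0x9e R1=0x43 R2=0x04 R3=0x1e R4=0xa4  N=1 Z=0
after  1: R0=0x9e R1=0x43 R2=0x04 R3=0xa4 R4=0xa4  N=1 Z=0
after  2: R0=0x00 R1=0x43 R2=0x04 R3=0xa4 R4=0xa4  N=0 Z=1
-- IRQ taken; context saved, return-PC = 3 --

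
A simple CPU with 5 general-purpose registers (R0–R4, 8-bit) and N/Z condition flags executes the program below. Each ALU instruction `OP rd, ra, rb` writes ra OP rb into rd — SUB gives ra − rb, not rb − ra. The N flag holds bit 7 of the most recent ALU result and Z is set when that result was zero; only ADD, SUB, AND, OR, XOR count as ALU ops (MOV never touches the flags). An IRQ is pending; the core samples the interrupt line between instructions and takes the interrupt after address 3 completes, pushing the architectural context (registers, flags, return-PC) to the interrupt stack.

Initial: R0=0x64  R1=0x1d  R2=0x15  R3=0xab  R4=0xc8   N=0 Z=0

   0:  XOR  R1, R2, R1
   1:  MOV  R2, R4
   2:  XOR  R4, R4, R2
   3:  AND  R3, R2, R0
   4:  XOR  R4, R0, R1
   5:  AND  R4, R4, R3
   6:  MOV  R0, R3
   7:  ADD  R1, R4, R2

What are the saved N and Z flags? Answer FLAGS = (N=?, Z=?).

FLAGS = (N=0, Z=0)

after  0: R0=0x64 R1=0x08 R2=0x15 R3=0xab R4=0xc8  N=0 Z=0
after  1: R0=0x64 R1=0x08 R2=0xc8 R3=0xab R4=0xc8  N=0 Z=0
after  2: R0=0x64 R1=0x08 R2=0xc8 R3=0xab R4=0x00  N=0 Z=1
after  3: R0=0x64 R1=0x08 R2=0xc8 R3=0x40 R4=0x00  N=0 Z=0
-- IRQ taken; context saved, return-PC = 4 --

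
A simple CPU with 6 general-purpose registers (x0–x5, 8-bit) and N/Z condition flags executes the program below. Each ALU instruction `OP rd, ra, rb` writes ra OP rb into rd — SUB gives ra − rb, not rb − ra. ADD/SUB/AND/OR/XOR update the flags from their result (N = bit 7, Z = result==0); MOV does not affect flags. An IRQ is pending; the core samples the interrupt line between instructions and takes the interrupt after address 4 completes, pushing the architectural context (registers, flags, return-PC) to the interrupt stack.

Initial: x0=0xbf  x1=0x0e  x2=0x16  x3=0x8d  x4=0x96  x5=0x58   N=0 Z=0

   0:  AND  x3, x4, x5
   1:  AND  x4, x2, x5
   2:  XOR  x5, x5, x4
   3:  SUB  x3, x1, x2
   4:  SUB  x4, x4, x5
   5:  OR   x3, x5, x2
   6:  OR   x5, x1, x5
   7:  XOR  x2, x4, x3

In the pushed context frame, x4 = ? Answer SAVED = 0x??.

SAVED = 0xc8

after  0: x0=0xbf x1=0x0e x2=0x16 x3=0x10 x4=0x96 x5=0x58  N=0 Z=0
after  1: x0=0xbf x1=0x0e x2=0x16 x3=0x10 x4=0x10 x5=0x58  N=0 Z=0
after  2: x0=0xbf x1=0x0e x2=0x16 x3=0x10 x4=0x10 x5=0x48  N=0 Z=0
after  3: x0=0xbf x1=0x0e x2=0x16 x3=0xf8 x4=0x10 x5=0x48  N=1 Z=0
after  4: x0=0xbf x1=0x0e x2=0x16 x3=0xf8 x4=0xc8 x5=0x48  N=1 Z=0
-- IRQ taken; context saved, return-PC = 5 --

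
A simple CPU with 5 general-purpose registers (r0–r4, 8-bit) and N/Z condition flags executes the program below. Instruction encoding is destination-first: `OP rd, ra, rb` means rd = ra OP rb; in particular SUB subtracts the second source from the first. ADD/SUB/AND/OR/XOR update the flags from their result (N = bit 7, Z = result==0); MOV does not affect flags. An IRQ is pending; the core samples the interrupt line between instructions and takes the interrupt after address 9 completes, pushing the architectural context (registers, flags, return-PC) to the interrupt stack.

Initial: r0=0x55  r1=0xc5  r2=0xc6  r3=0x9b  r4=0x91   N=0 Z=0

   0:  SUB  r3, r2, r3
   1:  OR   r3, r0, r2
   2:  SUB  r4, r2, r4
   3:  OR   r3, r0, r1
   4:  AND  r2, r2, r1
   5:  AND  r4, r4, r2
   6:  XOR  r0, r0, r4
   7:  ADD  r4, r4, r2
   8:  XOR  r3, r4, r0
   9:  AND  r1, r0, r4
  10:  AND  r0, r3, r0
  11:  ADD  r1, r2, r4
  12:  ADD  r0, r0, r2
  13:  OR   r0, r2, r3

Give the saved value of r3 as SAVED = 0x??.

SAVED = 0x99

after  0: r0=0x55 r1=0xc5 r2=0xc6 r3=0x2b r4=0x91  N=0 Z=0
after  1: r0=0x55 r1=0xc5 r2=0xc6 r3=0xd7 r4=0x91  N=1 Z=0
after  2: r0=0x55 r1=0xc5 r2=0xc6 r3=0xd7 r4=0x35  N=0 Z=0
after  3: r0=0x55 r1=0xc5 r2=0xc6 r3=0xd5 r4=0x35  N=1 Z=0
after  4: r0=0x55 r1=0xc5 r2=0xc4 r3=0xd5 r4=0x35  N=1 Z=0
after  5: r0=0x55 r1=0xc5 r2=0xc4 r3=0xd5 r4=0x04  N=0 Z=0
after  6: r0=0x51 r1=0xc5 r2=0xc4 r3=0xd5 r4=0x04  N=0 Z=0
after  7: r0=0x51 r1=0xc5 r2=0xc4 r3=0xd5 r4=0xc8  N=1 Z=0
after  8: r0=0x51 r1=0xc5 r2=0xc4 r3=0x99 r4=0xc8  N=1 Z=0
after  9: r0=0x51 r1=0x40 r2=0xc4 r3=0x99 r4=0xc8  N=0 Z=0
-- IRQ taken; context saved, return-PC = 10 --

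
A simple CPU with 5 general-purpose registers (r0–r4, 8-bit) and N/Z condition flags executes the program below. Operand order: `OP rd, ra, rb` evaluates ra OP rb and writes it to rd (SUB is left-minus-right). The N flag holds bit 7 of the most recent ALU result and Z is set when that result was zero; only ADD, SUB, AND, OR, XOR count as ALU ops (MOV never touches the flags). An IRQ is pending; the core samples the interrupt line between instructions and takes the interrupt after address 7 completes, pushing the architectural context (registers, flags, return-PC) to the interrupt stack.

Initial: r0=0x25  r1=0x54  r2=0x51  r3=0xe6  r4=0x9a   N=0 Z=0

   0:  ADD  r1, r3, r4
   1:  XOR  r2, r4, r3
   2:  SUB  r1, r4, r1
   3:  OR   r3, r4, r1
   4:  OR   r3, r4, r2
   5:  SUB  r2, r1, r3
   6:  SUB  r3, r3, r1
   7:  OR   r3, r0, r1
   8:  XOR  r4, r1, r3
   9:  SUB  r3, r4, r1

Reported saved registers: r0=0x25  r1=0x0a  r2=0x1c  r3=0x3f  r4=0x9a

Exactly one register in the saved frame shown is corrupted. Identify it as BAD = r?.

BAD = r1

after  0: r0=0x25 r1=0x80 r2=0x51 r3=0xe6 r4=0x9a  N=1 Z=0
after  1: r0=0x25 r1=0x80 r2=0x7c r3=0xe6 r4=0x9a  N=0 Z=0
after  2: r0=0x25 r1=0x1a r2=0x7c r3=0xe6 r4=0x9a  N=0 Z=0
after  3: r0=0x25 r1=0x1a r2=0x7c r3=0x9a r4=0x9a  N=1 Z=0
after  4: r0=0x25 r1=0x1a r2=0x7c r3=0xfe r4=0x9a  N=1 Z=0
after  5: r0=0x25 r1=0x1a r2=0x1c r3=0xfe r4=0x9a  N=0 Z=0
after  6: r0=0x25 r1=0x1a r2=0x1c r3=0xe4 r4=0x9a  N=1 Z=0
after  7: r0=0x25 r1=0x1a r2=0x1c r3=0x3f r4=0x9a  N=0 Z=0
-- IRQ taken; context saved, return-PC = 8 --
mismatch: r1: reported 0x0a vs actual 0x1a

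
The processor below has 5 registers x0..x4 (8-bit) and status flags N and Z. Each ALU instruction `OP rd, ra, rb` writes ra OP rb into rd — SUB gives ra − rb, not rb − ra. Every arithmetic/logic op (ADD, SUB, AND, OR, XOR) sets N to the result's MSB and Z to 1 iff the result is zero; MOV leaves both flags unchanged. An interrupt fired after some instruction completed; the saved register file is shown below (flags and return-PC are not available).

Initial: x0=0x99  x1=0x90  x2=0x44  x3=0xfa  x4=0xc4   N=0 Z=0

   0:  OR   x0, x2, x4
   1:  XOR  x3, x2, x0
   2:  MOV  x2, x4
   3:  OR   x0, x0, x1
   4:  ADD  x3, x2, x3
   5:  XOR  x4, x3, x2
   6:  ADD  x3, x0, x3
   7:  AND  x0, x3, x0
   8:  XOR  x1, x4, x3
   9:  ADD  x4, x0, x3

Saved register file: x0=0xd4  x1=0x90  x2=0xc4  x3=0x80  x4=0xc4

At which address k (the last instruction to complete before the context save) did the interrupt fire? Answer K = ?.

K = 3

after  0: x0=0xc4 x1=0x90 x2=0x44 x3=0xfa x4=0xc4  N=1 Z=0
after  1: x0=0xc4 x1=0x90 x2=0x44 x3=0x80 x4=0xc4  N=1 Z=0
after  2: x0=0xc4 x1=0x90 x2=0xc4 x3=0x80 x4=0xc4  N=1 Z=0
after  3: x0=0xd4 x1=0x90 x2=0xc4 x3=0x80 x4=0xc4  N=1 Z=0
-- IRQ taken; context saved, return-PC = 4 --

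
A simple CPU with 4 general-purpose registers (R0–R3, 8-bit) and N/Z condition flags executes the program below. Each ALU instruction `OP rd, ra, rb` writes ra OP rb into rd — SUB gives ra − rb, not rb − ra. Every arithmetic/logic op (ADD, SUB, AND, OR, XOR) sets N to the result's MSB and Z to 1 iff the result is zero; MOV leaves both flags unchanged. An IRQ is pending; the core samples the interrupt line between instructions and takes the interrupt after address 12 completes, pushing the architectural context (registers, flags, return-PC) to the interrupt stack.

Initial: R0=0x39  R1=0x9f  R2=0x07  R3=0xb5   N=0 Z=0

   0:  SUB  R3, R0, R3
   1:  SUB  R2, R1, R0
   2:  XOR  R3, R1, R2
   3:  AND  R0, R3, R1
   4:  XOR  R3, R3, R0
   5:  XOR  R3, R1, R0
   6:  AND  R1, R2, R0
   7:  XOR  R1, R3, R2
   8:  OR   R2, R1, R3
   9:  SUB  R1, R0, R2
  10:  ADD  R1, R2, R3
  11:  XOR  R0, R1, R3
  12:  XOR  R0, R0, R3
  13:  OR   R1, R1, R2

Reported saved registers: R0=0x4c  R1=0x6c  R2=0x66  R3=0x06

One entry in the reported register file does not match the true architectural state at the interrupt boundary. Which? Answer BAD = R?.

after  0: R0=0x39 R1=0x9f R2=0x07 R3=0x84  N=1 Z=0
after  1: R0=0x39 R1=0x9f R2=0x66 R3=0x84  N=0 Z=0
after  2: R0=0x39 R1=0x9f R2=0x66 R3=0xf9  N=1 Z=0
after  3: R0=0x99 R1=0x9f R2=0x66 R3=0xf9  N=1 Z=0
after  4: R0=0x99 R1=0x9f R2=0x66 R3=0x60  N=0 Z=0
after  5: R0=0x99 R1=0x9f R2=0x66 R3=0x06  N=0 Z=0
after  6: R0=0x99 R1=0x00 R2=0x66 R3=0x06  N=0 Z=1
after  7: R0=0x99 R1=0x60 R2=0x66 R3=0x06  N=0 Z=0
after  8: R0=0x99 R1=0x60 R2=0x66 R3=0x06  N=0 Z=0
after  9: R0=0x99 R1=0x33 R2=0x66 R3=0x06  N=0 Z=0
after 10: R0=0x99 R1=0x6c R2=0x66 R3=0x06  N=0 Z=0
after 11: R0=0x6a R1=0x6c R2=0x66 R3=0x06  N=0 Z=0
after 12: R0=0x6c R1=0x6c R2=0x66 R3=0x06  N=0 Z=0
-- IRQ taken; context saved, return-PC = 13 --
mismatch: R0: reported 0x4c vs actual 0x6c

BAD = R0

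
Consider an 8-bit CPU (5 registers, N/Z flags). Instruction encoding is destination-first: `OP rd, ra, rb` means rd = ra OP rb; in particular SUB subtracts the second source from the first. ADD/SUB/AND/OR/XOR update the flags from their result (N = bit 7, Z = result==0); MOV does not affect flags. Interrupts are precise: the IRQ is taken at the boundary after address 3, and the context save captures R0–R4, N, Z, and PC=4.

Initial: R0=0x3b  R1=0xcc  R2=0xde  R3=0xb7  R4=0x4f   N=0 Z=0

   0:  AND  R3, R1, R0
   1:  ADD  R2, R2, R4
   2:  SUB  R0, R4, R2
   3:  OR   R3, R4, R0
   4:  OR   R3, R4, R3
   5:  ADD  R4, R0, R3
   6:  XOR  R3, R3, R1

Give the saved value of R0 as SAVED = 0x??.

after  0: R0=0x3b R1=0xcc R2=0xde R3=0x08 R4=0x4f  N=0 Z=0
after  1: R0=0x3b R1=0xcc R2=0x2d R3=0x08 R4=0x4f  N=0 Z=0
after  2: R0=0x22 R1=0xcc R2=0x2d R3=0x08 R4=0x4f  N=0 Z=0
after  3: R0=0x22 R1=0xcc R2=0x2d R3=0x6f R4=0x4f  N=0 Z=0
-- IRQ taken; context saved, return-PC = 4 --

SAVED = 0x22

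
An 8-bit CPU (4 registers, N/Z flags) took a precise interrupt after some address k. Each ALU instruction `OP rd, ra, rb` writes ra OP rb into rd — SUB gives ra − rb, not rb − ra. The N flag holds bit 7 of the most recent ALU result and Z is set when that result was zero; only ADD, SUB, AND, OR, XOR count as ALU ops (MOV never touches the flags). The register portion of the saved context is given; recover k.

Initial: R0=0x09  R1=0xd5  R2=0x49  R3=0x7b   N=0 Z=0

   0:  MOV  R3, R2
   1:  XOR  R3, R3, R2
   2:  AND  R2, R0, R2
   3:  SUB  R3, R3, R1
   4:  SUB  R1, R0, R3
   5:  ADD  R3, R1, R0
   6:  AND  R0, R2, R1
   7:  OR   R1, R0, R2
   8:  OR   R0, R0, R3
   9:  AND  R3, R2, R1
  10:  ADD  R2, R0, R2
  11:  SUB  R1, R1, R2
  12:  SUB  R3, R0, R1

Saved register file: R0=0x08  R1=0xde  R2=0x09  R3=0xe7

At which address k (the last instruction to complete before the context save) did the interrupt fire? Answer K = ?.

after  0: R0=0x09 R1=0xd5 R2=0x49 R3=0x49  N=0 Z=0
after  1: R0=0x09 R1=0xd5 R2=0x49 R3=0x00  N=0 Z=1
after  2: R0=0x09 R1=0xd5 R2=0x09 R3=0x00  N=0 Z=0
after  3: R0=0x09 R1=0xd5 R2=0x09 R3=0x2b  N=0 Z=0
after  4: R0=0x09 R1=0xde R2=0x09 R3=0x2b  N=1 Z=0
after  5: R0=0x09 R1=0xde R2=0x09 R3=0xe7  N=1 Z=0
after  6: R0=0x08 R1=0xde R2=0x09 R3=0xe7  N=0 Z=0
-- IRQ taken; context saved, return-PC = 7 --

K = 6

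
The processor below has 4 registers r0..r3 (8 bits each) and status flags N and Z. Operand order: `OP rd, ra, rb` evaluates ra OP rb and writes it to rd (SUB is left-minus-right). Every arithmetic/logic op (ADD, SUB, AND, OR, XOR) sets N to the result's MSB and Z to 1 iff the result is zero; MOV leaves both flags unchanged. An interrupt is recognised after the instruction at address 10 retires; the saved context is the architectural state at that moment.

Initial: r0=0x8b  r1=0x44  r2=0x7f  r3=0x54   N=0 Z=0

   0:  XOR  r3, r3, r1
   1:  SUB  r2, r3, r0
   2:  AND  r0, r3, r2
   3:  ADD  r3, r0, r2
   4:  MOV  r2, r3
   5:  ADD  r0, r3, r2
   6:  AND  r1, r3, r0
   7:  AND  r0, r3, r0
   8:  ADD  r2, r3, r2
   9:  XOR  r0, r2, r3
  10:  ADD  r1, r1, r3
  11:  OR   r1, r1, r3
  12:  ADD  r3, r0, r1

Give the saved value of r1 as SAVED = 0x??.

after  0: r0=0x8b r1=0x44 r2=0x7f r3=0x10  N=0 Z=0
after  1: r0=0x8b r1=0x44 r2=0x85 r3=0x10  N=1 Z=0
after  2: r0=0x00 r1=0x44 r2=0x85 r3=0x10  N=0 Z=1
after  3: r0=0x00 r1=0x44 r2=0x85 r3=0x85  N=1 Z=0
after  4: r0=0x00 r1=0x44 r2=0x85 r3=0x85  N=1 Z=0
after  5: r0=0x0a r1=0x44 r2=0x85 r3=0x85  N=0 Z=0
after  6: r0=0x0a r1=0x00 r2=0x85 r3=0x85  N=0 Z=1
after  7: r0=0x00 r1=0x00 r2=0x85 r3=0x85  N=0 Z=1
after  8: r0=0x00 r1=0x00 r2=0x0a r3=0x85  N=0 Z=0
after  9: r0=0x8f r1=0x00 r2=0x0a r3=0x85  N=1 Z=0
after 10: r0=0x8f r1=0x85 r2=0x0a r3=0x85  N=1 Z=0
-- IRQ taken; context saved, return-PC = 11 --

SAVED = 0x85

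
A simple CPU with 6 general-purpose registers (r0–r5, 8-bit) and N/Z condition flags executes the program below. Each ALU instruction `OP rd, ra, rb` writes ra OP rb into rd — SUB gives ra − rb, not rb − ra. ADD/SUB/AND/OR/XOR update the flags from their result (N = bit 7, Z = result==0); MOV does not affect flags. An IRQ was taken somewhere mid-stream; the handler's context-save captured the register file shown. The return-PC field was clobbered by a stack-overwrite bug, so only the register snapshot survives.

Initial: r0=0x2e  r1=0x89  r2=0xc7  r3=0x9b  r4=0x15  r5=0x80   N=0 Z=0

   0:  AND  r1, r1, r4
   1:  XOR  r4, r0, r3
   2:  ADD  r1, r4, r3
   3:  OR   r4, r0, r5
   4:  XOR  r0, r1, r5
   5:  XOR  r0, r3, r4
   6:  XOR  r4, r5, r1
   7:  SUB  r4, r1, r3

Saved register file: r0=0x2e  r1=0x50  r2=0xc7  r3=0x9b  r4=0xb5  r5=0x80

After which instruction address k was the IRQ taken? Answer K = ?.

after  0: r0=0x2e r1=0x01 r2=0xc7 r3=0x9b r4=0x15 r5=0x80  N=0 Z=0
after  1: r0=0x2e r1=0x01 r2=0xc7 r3=0x9b r4=0xb5 r5=0x80  N=1 Z=0
after  2: r0=0x2e r1=0x50 r2=0xc7 r3=0x9b r4=0xb5 r5=0x80  N=0 Z=0
-- IRQ taken; context saved, return-PC = 3 --

K = 2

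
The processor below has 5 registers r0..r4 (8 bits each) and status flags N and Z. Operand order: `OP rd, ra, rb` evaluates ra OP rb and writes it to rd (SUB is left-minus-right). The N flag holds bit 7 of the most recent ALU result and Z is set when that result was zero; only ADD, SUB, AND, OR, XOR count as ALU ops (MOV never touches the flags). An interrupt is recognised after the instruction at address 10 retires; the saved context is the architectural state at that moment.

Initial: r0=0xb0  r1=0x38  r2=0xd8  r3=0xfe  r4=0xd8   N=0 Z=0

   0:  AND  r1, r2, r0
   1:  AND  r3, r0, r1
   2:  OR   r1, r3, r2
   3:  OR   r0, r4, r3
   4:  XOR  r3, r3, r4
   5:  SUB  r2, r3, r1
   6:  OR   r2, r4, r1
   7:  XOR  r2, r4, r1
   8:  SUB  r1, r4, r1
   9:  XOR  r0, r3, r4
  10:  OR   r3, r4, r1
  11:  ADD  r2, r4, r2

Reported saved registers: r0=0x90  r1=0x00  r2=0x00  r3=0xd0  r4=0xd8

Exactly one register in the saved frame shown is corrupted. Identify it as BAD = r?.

BAD = r3

after  0: r0=0xb0 r1=0x90 r2=0xd8 r3=0xfe r4=0xd8  N=1 Z=0
after  1: r0=0xb0 r1=0x90 r2=0xd8 r3=0x90 r4=0xd8  N=1 Z=0
after  2: r0=0xb0 r1=0xd8 r2=0xd8 r3=0x90 r4=0xd8  N=1 Z=0
after  3: r0=0xd8 r1=0xd8 r2=0xd8 r3=0x90 r4=0xd8  N=1 Z=0
after  4: r0=0xd8 r1=0xd8 r2=0xd8 r3=0x48 r4=0xd8  N=0 Z=0
after  5: r0=0xd8 r1=0xd8 r2=0x70 r3=0x48 r4=0xd8  N=0 Z=0
after  6: r0=0xd8 r1=0xd8 r2=0xd8 r3=0x48 r4=0xd8  N=1 Z=0
after  7: r0=0xd8 r1=0xd8 r2=0x00 r3=0x48 r4=0xd8  N=0 Z=1
after  8: r0=0xd8 r1=0x00 r2=0x00 r3=0x48 r4=0xd8  N=0 Z=1
after  9: r0=0x90 r1=0x00 r2=0x00 r3=0x48 r4=0xd8  N=1 Z=0
after 10: r0=0x90 r1=0x00 r2=0x00 r3=0xd8 r4=0xd8  N=1 Z=0
-- IRQ taken; context saved, return-PC = 11 --
mismatch: r3: reported 0xd0 vs actual 0xd8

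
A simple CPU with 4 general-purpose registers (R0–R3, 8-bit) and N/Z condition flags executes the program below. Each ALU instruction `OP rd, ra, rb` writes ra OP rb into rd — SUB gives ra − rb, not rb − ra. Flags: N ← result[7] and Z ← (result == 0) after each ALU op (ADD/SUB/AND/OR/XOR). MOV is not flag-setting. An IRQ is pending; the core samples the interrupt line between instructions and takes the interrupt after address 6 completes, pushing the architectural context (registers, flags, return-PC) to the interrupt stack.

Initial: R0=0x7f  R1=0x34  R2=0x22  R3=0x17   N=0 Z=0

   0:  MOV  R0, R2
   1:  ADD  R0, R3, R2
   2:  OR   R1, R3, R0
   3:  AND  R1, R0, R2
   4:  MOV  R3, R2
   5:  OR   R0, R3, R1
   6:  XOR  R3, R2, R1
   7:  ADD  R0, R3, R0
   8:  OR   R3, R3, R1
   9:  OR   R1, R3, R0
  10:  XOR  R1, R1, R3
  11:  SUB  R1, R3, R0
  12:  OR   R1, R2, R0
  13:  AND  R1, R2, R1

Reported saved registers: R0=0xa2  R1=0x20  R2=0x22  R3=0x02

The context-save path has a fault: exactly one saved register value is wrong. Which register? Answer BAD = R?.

BAD = R0

after  0: R0=0x22 R1=0x34 R2=0x22 R3=0x17  N=0 Z=0
after  1: R0=0x39 R1=0x34 R2=0x22 R3=0x17  N=0 Z=0
after  2: R0=0x39 R1=0x3f R2=0x22 R3=0x17  N=0 Z=0
after  3: R0=0x39 R1=0x20 R2=0x22 R3=0x17  N=0 Z=0
after  4: R0=0x39 R1=0x20 R2=0x22 R3=0x22  N=0 Z=0
after  5: R0=0x22 R1=0x20 R2=0x22 R3=0x22  N=0 Z=0
after  6: R0=0x22 R1=0x20 R2=0x22 R3=0x02  N=0 Z=0
-- IRQ taken; context saved, return-PC = 7 --
mismatch: R0: reported 0xa2 vs actual 0x22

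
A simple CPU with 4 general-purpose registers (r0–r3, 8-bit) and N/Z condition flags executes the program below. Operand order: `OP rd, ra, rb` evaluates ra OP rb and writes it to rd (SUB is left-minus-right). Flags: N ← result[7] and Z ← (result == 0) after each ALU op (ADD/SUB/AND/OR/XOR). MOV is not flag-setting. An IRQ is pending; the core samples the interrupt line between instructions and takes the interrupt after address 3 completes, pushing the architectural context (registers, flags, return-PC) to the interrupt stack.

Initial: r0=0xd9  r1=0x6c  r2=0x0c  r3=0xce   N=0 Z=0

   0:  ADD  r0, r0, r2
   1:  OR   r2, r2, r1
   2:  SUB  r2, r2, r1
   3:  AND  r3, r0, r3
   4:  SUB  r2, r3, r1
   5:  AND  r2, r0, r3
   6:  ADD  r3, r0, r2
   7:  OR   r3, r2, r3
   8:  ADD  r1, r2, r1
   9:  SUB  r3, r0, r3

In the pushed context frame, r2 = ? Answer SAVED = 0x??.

after  0: r0=0xe5 r1=0x6c r2=0x0c r3=0xce  N=1 Z=0
after  1: r0=0xe5 r1=0x6c r2=0x6c r3=0xce  N=0 Z=0
after  2: r0=0xe5 r1=0x6c r2=0x00 r3=0xce  N=0 Z=1
after  3: r0=0xe5 r1=0x6c r2=0x00 r3=0xc4  N=1 Z=0
-- IRQ taken; context saved, return-PC = 4 --

SAVED = 0x00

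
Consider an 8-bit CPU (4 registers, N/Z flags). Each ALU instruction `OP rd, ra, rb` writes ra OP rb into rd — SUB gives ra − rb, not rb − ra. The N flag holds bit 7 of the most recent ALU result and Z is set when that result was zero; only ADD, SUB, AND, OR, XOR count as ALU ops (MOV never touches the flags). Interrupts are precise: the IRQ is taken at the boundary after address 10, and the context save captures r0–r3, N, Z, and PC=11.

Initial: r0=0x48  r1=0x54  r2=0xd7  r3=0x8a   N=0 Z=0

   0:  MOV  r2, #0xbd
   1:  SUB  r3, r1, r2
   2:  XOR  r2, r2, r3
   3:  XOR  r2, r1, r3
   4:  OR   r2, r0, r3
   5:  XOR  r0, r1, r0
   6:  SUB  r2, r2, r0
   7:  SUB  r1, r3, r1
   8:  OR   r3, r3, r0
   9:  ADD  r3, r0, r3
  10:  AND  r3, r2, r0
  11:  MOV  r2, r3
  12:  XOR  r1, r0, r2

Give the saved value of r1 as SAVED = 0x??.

after  0: r0=0x48 r1=0x54 r2=0xbd r3=0x8a  N=0 Z=0
after  1: r0=0x48 r1=0x54 r2=0xbd r3=0x97  N=1 Z=0
after  2: r0=0x48 r1=0x54 r2=0x2a r3=0x97  N=0 Z=0
after  3: r0=0x48 r1=0x54 r2=0xc3 r3=0x97  N=1 Z=0
after  4: r0=0x48 r1=0x54 r2=0xdf r3=0x97  N=1 Z=0
after  5: r0=0x1c r1=0x54 r2=0xdf r3=0x97  N=0 Z=0
after  6: r0=0x1c r1=0x54 r2=0xc3 r3=0x97  N=1 Z=0
after  7: r0=0x1c r1=0x43 r2=0xc3 r3=0x97  N=0 Z=0
after  8: r0=0x1c r1=0x43 r2=0xc3 r3=0x9f  N=1 Z=0
after  9: r0=0x1c r1=0x43 r2=0xc3 r3=0xbb  N=1 Z=0
after 10: r0=0x1c r1=0x43 r2=0xc3 r3=0x00  N=0 Z=1
-- IRQ taken; context saved, return-PC = 11 --

SAVED = 0x43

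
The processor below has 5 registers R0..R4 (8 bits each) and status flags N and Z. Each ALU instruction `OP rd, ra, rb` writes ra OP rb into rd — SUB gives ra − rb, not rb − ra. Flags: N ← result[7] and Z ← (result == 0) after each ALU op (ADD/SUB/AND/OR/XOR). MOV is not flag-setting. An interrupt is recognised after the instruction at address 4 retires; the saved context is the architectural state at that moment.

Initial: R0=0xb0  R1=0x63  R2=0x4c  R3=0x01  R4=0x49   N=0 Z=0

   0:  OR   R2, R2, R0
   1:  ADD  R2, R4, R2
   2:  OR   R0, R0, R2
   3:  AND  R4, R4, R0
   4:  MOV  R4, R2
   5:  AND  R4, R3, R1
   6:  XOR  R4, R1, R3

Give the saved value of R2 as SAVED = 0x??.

SAVED = 0x45

after  0: R0=0xb0 R1=0x63 R2=0xfc R3=0x01 R4=0x49  N=1 Z=0
after  1: R0=0xb0 R1=0x63 R2=0x45 R3=0x01 R4=0x49  N=0 Z=0
after  2: R0=0xf5 R1=0x63 R2=0x45 R3=0x01 R4=0x49  N=1 Z=0
after  3: R0=0xf5 R1=0x63 R2=0x45 R3=0x01 R4=0x41  N=0 Z=0
after  4: R0=0xf5 R1=0x63 R2=0x45 R3=0x01 R4=0x45  N=0 Z=0
-- IRQ taken; context saved, return-PC = 5 --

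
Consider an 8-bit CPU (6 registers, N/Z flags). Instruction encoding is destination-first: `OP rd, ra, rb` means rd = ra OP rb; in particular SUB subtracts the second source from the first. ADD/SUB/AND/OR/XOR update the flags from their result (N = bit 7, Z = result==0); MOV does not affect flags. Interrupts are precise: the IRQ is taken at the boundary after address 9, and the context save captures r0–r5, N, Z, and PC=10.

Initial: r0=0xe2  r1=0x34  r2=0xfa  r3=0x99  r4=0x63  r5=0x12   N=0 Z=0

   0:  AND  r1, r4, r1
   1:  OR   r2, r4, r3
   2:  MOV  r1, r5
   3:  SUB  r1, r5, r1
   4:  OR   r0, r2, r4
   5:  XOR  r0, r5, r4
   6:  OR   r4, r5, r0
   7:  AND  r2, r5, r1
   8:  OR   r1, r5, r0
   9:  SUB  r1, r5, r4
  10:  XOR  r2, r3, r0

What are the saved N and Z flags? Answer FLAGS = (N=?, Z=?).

after  0: r0=0xe2 r1=0x20 r2=0xfa r3=0x99 r4=0x63 r5=0x12  N=0 Z=0
after  1: r0=0xe2 r1=0x20 r2=0xfb r3=0x99 r4=0x63 r5=0x12  N=1 Z=0
after  2: r0=0xe2 r1=0x12 r2=0xfb r3=0x99 r4=0x63 r5=0x12  N=1 Z=0
after  3: r0=0xe2 r1=0x00 r2=0xfb r3=0x99 r4=0x63 r5=0x12  N=0 Z=1
after  4: r0=0xfb r1=0x00 r2=0xfb r3=0x99 r4=0x63 r5=0x12  N=1 Z=0
after  5: r0=0x71 r1=0x00 r2=0xfb r3=0x99 r4=0x63 r5=0x12  N=0 Z=0
after  6: r0=0x71 r1=0x00 r2=0xfb r3=0x99 r4=0x73 r5=0x12  N=0 Z=0
after  7: r0=0x71 r1=0x00 r2=0x00 r3=0x99 r4=0x73 r5=0x12  N=0 Z=1
after  8: r0=0x71 r1=0x73 r2=0x00 r3=0x99 r4=0x73 r5=0x12  N=0 Z=0
after  9: r0=0x71 r1=0x9f r2=0x00 r3=0x99 r4=0x73 r5=0x12  N=1 Z=0
-- IRQ taken; context saved, return-PC = 10 --

FLAGS = (N=1, Z=0)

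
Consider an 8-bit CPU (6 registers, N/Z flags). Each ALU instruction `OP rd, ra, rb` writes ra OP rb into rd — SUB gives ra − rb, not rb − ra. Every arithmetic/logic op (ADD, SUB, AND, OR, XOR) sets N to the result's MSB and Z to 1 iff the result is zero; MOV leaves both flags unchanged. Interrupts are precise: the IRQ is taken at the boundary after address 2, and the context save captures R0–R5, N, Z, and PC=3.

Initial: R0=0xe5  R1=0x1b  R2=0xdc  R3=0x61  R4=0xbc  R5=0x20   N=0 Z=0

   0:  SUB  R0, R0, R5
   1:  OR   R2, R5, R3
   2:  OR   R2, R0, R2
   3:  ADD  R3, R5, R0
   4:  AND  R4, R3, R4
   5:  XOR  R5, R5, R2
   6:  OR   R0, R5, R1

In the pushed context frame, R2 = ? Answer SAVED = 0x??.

SAVED = 0xe5

after  0: R0=0xc5 R1=0x1b R2=0xdc R3=0x61 R4=0xbc R5=0x20  N=1 Z=0
after  1: R0=0xc5 R1=0x1b R2=0x61 R3=0x61 R4=0xbc R5=0x20  N=0 Z=0
after  2: R0=0xc5 R1=0x1b R2=0xe5 R3=0x61 R4=0xbc R5=0x20  N=1 Z=0
-- IRQ taken; context saved, return-PC = 3 --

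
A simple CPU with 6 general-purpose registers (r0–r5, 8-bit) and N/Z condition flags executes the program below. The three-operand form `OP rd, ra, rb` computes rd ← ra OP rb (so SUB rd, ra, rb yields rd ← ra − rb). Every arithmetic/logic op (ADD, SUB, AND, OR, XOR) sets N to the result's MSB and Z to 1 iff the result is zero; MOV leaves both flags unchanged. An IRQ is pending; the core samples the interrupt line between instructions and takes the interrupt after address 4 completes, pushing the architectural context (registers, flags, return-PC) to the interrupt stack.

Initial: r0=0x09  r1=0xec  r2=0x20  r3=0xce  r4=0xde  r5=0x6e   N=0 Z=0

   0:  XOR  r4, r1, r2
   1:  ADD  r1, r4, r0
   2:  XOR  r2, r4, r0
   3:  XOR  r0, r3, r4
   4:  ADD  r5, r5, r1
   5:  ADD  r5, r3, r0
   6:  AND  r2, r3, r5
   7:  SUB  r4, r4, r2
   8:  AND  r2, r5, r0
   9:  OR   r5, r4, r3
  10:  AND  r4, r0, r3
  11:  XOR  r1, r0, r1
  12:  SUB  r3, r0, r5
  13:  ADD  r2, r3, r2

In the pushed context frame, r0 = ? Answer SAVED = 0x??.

after  0: r0=0x09 r1=0xec r2=0x20 r3=0xce r4=0xcc r5=0x6e  N=1 Z=0
after  1: r0=0x09 r1=0xd5 r2=0x20 r3=0xce r4=0xcc r5=0x6e  N=1 Z=0
after  2: r0=0x09 r1=0xd5 r2=0xc5 r3=0xce r4=0xcc r5=0x6e  N=1 Z=0
after  3: r0=0x02 r1=0xd5 r2=0xc5 r3=0xce r4=0xcc r5=0x6e  N=0 Z=0
after  4: r0=0x02 r1=0xd5 r2=0xc5 r3=0xce r4=0xcc r5=0x43  N=0 Z=0
-- IRQ taken; context saved, return-PC = 5 --

SAVED = 0x02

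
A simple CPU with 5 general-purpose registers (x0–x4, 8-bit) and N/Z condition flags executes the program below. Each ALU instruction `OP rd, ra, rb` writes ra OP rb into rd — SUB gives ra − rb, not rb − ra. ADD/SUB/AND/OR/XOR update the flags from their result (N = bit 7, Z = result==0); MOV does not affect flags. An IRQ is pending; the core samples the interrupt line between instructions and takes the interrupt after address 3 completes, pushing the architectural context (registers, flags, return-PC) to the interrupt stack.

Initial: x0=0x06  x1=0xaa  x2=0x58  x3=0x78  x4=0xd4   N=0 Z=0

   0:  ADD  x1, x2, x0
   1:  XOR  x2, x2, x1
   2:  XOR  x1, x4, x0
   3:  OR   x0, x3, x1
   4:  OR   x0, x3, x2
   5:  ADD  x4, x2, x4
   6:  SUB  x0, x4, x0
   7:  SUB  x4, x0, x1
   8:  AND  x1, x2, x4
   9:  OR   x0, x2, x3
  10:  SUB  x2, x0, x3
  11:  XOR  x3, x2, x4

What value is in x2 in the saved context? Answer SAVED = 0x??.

after  0: x0=0x06 x1=0x5e x2=0x58 x3=0x78 x4=0xd4  N=0 Z=0
after  1: x0=0x06 x1=0x5e x2=0x06 x3=0x78 x4=0xd4  N=0 Z=0
after  2: x0=0x06 x1=0xd2 x2=0x06 x3=0x78 x4=0xd4  N=1 Z=0
after  3: x0=0xfa x1=0xd2 x2=0x06 x3=0x78 x4=0xd4  N=1 Z=0
-- IRQ taken; context saved, return-PC = 4 --

SAVED = 0x06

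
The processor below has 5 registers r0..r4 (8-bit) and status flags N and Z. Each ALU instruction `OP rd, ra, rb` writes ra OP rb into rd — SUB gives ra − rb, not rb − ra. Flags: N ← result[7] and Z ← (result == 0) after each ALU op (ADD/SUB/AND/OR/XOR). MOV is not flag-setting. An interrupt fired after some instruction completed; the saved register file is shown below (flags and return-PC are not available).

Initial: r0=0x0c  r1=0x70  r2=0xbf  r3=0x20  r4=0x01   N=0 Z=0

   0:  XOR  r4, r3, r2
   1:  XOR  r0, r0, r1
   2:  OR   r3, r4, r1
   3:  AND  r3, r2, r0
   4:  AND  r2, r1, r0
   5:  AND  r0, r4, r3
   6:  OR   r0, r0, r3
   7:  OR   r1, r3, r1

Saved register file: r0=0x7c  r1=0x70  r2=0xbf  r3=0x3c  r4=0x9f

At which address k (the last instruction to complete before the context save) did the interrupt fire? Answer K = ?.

K = 3

after  0: r0=0x0c r1=0x70 r2=0xbf r3=0x20 r4=0x9f  N=1 Z=0
after  1: r0=0x7c r1=0x70 r2=0xbf r3=0x20 r4=0x9f  N=0 Z=0
after  2: r0=0x7c r1=0x70 r2=0xbf r3=0xff r4=0x9f  N=1 Z=0
after  3: r0=0x7c r1=0x70 r2=0xbf r3=0x3c r4=0x9f  N=0 Z=0
-- IRQ taken; context saved, return-PC = 4 --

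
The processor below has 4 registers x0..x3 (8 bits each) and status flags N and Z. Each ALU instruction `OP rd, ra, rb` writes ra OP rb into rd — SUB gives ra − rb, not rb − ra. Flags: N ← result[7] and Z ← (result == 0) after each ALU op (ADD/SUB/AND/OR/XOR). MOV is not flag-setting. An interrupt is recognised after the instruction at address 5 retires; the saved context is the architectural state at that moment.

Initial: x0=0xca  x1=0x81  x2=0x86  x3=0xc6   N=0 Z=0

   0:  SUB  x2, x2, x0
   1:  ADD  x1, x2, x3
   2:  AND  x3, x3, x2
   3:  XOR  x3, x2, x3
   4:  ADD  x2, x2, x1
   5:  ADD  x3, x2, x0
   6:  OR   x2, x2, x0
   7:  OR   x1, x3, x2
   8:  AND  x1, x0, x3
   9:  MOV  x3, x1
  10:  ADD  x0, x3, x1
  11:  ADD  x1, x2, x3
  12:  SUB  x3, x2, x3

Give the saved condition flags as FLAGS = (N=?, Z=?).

after  0: x0=0xca x1=0x81 x2=0xbc x3=0xc6  N=1 Z=0
after  1: x0=0xca x1=0x82 x2=0xbc x3=0xc6  N=1 Z=0
after  2: x0=0xca x1=0x82 x2=0xbc x3=0x84  N=1 Z=0
after  3: x0=0xca x1=0x82 x2=0xbc x3=0x38  N=0 Z=0
after  4: x0=0xca x1=0x82 x2=0x3e x3=0x38  N=0 Z=0
after  5: x0=0xca x1=0x82 x2=0x3e x3=0x08  N=0 Z=0
-- IRQ taken; context saved, return-PC = 6 --

FLAGS = (N=0, Z=0)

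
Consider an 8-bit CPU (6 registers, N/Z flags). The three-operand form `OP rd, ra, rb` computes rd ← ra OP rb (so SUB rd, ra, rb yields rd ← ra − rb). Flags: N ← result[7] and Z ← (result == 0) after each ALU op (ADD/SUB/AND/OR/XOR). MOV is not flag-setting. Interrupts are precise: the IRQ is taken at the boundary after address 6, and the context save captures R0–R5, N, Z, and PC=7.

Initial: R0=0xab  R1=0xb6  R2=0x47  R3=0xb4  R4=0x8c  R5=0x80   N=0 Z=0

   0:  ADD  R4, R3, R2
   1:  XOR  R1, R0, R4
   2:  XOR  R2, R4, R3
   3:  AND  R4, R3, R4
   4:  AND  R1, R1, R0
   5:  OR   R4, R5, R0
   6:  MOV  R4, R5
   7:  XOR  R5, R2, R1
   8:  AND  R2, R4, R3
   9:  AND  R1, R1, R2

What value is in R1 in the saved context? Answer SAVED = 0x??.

SAVED = 0x00

after  0: R0=0xab R1=0xb6 R2=0x47 R3=0xb4 R4=0xfb R5=0x80  N=1 Z=0
after  1: R0=0xab R1=0x50 R2=0x47 R3=0xb4 R4=0xfb R5=0x80  N=0 Z=0
after  2: R0=0xab R1=0x50 R2=0x4f R3=0xb4 R4=0xfb R5=0x80  N=0 Z=0
after  3: R0=0xab R1=0x50 R2=0x4f R3=0xb4 R4=0xb0 R5=0x80  N=1 Z=0
after  4: R0=0xab R1=0x00 R2=0x4f R3=0xb4 R4=0xb0 R5=0x80  N=0 Z=1
after  5: R0=0xab R1=0x00 R2=0x4f R3=0xb4 R4=0xab R5=0x80  N=1 Z=0
after  6: R0=0xab R1=0x00 R2=0x4f R3=0xb4 R4=0x80 R5=0x80  N=1 Z=0
-- IRQ taken; context saved, return-PC = 7 --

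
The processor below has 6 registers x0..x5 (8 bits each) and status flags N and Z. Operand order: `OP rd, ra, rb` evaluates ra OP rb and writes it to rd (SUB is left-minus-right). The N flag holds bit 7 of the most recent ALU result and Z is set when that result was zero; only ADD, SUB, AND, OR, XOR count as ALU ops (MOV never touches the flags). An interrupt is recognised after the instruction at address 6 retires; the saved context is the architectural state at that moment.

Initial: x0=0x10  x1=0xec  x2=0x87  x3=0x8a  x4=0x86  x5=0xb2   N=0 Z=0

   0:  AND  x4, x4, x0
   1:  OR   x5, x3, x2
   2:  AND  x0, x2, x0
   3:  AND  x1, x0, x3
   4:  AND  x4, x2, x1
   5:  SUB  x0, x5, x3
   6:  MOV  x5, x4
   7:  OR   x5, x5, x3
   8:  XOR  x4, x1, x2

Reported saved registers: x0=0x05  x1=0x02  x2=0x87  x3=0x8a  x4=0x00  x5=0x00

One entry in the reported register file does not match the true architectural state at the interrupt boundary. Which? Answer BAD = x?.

after  0: x0=0x10 x1=0xec x2=0x87 x3=0x8a x4=0x00 x5=0xb2  N=0 Z=1
after  1: x0=0x10 x1=0xec x2=0x87 x3=0x8a x4=0x00 x5=0x8f  N=1 Z=0
after  2: x0=0x00 x1=0xec x2=0x87 x3=0x8a x4=0x00 x5=0x8f  N=0 Z=1
after  3: x0=0x00 x1=0x00 x2=0x87 x3=0x8a x4=0x00 x5=0x8f  N=0 Z=1
after  4: x0=0x00 x1=0x00 x2=0x87 x3=0x8a x4=0x00 x5=0x8f  N=0 Z=1
after  5: x0=0x05 x1=0x00 x2=0x87 x3=0x8a x4=0x00 x5=0x8f  N=0 Z=0
after  6: x0=0x05 x1=0x00 x2=0x87 x3=0x8a x4=0x00 x5=0x00  N=0 Z=0
-- IRQ taken; context saved, return-PC = 7 --
mismatch: x1: reported 0x02 vs actual 0x00

BAD = x1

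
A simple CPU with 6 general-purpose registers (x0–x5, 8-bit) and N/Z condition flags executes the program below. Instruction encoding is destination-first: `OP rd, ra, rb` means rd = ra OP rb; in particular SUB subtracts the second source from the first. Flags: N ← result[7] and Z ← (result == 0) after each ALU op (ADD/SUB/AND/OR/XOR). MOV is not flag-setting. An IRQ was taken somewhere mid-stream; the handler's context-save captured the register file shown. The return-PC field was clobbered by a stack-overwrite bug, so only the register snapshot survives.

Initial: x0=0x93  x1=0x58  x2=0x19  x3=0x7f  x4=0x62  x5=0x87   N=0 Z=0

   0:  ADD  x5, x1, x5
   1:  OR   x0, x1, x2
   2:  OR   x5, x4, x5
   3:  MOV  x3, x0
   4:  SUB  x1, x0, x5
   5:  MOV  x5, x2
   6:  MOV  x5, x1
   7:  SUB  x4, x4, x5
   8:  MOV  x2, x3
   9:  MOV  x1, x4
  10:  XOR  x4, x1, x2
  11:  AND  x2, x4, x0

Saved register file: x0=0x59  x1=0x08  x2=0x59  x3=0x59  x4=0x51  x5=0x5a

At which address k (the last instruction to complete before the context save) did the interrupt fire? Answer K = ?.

after  0: x0=0x93 x1=0x58 x2=0x19 x3=0x7f x4=0x62 x5=0xdf  N=1 Z=0
after  1: x0=0x59 x1=0x58 x2=0x19 x3=0x7f x4=0x62 x5=0xdf  N=0 Z=0
after  2: x0=0x59 x1=0x58 x2=0x19 x3=0x7f x4=0x62 x5=0xff  N=1 Z=0
after  3: x0=0x59 x1=0x58 x2=0x19 x3=0x59 x4=0x62 x5=0xff  N=1 Z=0
after  4: x0=0x59 x1=0x5a x2=0x19 x3=0x59 x4=0x62 x5=0xff  N=0 Z=0
after  5: x0=0x59 x1=0x5a x2=0x19 x3=0x59 x4=0x62 x5=0x19  N=0 Z=0
after  6: x0=0x59 x1=0x5a x2=0x19 x3=0x59 x4=0x62 x5=0x5a  N=0 Z=0
after  7: x0=0x59 x1=0x5a x2=0x19 x3=0x59 x4=0x08 x5=0x5a  N=0 Z=0
after  8: x0=0x59 x1=0x5a x2=0x59 x3=0x59 x4=0x08 x5=0x5a  N=0 Z=0
after  9: x0=0x59 x1=0x08 x2=0x59 x3=0x59 x4=0x08 x5=0x5a  N=0 Z=0
after 10: x0=0x59 x1=0x08 x2=0x59 x3=0x59 x4=0x51 x5=0x5a  N=0 Z=0
-- IRQ taken; context saved, return-PC = 11 --

K = 10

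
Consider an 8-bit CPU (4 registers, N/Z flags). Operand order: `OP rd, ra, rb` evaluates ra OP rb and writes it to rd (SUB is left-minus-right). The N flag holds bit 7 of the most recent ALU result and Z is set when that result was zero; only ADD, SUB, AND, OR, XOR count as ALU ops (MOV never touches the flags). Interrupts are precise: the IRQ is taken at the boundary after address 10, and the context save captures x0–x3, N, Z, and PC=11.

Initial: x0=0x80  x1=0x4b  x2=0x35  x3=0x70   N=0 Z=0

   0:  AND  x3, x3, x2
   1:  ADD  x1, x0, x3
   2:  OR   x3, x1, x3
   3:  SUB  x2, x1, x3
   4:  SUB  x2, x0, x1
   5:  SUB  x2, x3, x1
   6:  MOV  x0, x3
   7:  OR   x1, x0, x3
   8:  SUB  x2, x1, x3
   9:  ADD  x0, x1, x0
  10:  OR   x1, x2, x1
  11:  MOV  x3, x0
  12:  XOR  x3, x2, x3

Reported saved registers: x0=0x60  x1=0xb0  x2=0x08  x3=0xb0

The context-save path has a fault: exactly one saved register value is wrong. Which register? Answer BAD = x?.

BAD = x2

after  0: x0=0x80 x1=0x4b x2=0x35 x3=0x30  N=0 Z=0
after  1: x0=0x80 x1=0xb0 x2=0x35 x3=0x30  N=1 Z=0
after  2: x0=0x80 x1=0xb0 x2=0x35 x3=0xb0  N=1 Z=0
after  3: x0=0x80 x1=0xb0 x2=0x00 x3=0xb0  N=0 Z=1
after  4: x0=0x80 x1=0xb0 x2=0xd0 x3=0xb0  N=1 Z=0
after  5: x0=0x80 x1=0xb0 x2=0x00 x3=0xb0  N=0 Z=1
after  6: x0=0xb0 x1=0xb0 x2=0x00 x3=0xb0  N=0 Z=1
after  7: x0=0xb0 x1=0xb0 x2=0x00 x3=0xb0  N=1 Z=0
after  8: x0=0xb0 x1=0xb0 x2=0x00 x3=0xb0  N=0 Z=1
after  9: x0=0x60 x1=0xb0 x2=0x00 x3=0xb0  N=0 Z=0
after 10: x0=0x60 x1=0xb0 x2=0x00 x3=0xb0  N=1 Z=0
-- IRQ taken; context saved, return-PC = 11 --
mismatch: x2: reported 0x08 vs actual 0x00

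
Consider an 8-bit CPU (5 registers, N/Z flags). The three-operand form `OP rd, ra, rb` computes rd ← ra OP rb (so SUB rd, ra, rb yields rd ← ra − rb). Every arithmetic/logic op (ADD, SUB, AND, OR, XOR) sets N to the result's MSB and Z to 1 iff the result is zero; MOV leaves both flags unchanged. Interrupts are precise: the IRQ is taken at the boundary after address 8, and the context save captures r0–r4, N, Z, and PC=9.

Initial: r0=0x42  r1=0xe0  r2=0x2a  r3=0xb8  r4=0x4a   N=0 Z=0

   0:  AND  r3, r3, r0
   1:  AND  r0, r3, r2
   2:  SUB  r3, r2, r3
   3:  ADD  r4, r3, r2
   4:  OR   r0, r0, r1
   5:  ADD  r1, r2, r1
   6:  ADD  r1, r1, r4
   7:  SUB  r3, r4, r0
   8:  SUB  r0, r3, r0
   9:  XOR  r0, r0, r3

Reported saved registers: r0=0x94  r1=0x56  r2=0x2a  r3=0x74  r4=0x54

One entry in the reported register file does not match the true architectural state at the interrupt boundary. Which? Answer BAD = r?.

after  0: r0=0x42 r1=0xe0 r2=0x2a r3=0x00 r4=0x4a  N=0 Z=1
after  1: r0=0x00 r1=0xe0 r2=0x2a r3=0x00 r4=0x4a  N=0 Z=1
after  2: r0=0x00 r1=0xe0 r2=0x2a r3=0x2a r4=0x4a  N=0 Z=0
after  3: r0=0x00 r1=0xe0 r2=0x2a r3=0x2a r4=0x54  N=0 Z=0
after  4: r0=0xe0 r1=0xe0 r2=0x2a r3=0x2a r4=0x54  N=1 Z=0
after  5: r0=0xe0 r1=0x0a r2=0x2a r3=0x2a r4=0x54  N=0 Z=0
after  6: r0=0xe0 r1=0x5e r2=0x2a r3=0x2a r4=0x54  N=0 Z=0
after  7: r0=0xe0 r1=0x5e r2=0x2a r3=0x74 r4=0x54  N=0 Z=0
after  8: r0=0x94 r1=0x5e r2=0x2a r3=0x74 r4=0x54  N=1 Z=0
-- IRQ taken; context saved, return-PC = 9 --
mismatch: r1: reported 0x56 vs actual 0x5e

BAD = r1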